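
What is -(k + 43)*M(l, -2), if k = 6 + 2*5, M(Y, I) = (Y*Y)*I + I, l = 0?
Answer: 118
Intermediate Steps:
M(Y, I) = I + I*Y**2 (M(Y, I) = Y**2*I + I = I*Y**2 + I = I + I*Y**2)
k = 16 (k = 6 + 10 = 16)
-(k + 43)*M(l, -2) = -(16 + 43)*(-2*(1 + 0**2)) = -59*(-2*(1 + 0)) = -59*(-2*1) = -59*(-2) = -1*(-118) = 118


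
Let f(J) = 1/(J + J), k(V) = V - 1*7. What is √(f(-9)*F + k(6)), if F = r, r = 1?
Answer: I*√38/6 ≈ 1.0274*I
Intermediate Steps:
k(V) = -7 + V (k(V) = V - 7 = -7 + V)
f(J) = 1/(2*J)
F = 1
√(f(-9)*F + k(6)) = √(((½)/(-9))*1 + (-7 + 6)) = √(((½)*(-⅑))*1 - 1) = √(-1/18*1 - 1) = √(-1/18 - 1) = √(-19/18) = I*√38/6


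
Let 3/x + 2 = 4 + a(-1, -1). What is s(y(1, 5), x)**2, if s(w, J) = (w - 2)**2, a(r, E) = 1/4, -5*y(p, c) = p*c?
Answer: 81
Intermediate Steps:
y(p, c) = -c*p/5 (y(p, c) = -p*c/5 = -c*p/5)
a(r, E) = 1/4
x = 4/3 (x = 3/(-2 + (4 + 1/4)) = 3/(-2 + 17/4) = 3/(9/4) = 3*(4/9) = 4/3 ≈ 1.3333)
s(w, J) = (-2 + w)**2
s(y(1, 5), x)**2 = ((-2 - 1/5*5*1)**2)**2 = ((-2 - 1)**2)**2 = ((-3)**2)**2 = 9**2 = 81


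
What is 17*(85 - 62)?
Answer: 391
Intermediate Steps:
17*(85 - 62) = 17*23 = 391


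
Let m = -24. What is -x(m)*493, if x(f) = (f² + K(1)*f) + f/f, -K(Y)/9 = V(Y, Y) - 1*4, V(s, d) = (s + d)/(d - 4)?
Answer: 212483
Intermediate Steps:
V(s, d) = (d + s)/(-4 + d)
K(Y) = 36 - 18*Y/(-4 + Y) (K(Y) = -9*((Y + Y)/(-4 + Y) - 1*4) = -9*((2*Y)/(-4 + Y) - 4) = -9*(2*Y/(-4 + Y) - 4) = -9*(-4 + 2*Y/(-4 + Y)) = 36 - 18*Y/(-4 + Y))
x(f) = 1 + f² + 42*f (x(f) = (f² + (18*(-8 + 1)/(-4 + 1))*f) + f/f = (f² + (18*(-7)/(-3))*f) + 1 = (f² + (18*(-⅓)*(-7))*f) + 1 = (f² + 42*f) + 1 = 1 + f² + 42*f)
-x(m)*493 = -(1 + (-24)² + 42*(-24))*493 = -(1 + 576 - 1008)*493 = -(-431)*493 = -1*(-212483) = 212483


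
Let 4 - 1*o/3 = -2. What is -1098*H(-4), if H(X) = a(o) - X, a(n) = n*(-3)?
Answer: 54900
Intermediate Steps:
o = 18 (o = 12 - 3*(-2) = 12 + 6 = 18)
a(n) = -3*n
H(X) = -54 - X (H(X) = -3*18 - X = -54 - X)
-1098*H(-4) = -1098*(-54 - 1*(-4)) = -1098*(-54 + 4) = -1098*(-50) = 54900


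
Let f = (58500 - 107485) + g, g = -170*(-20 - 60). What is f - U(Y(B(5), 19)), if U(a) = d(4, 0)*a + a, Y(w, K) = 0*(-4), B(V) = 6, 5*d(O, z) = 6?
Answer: -35385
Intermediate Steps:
d(O, z) = 6/5 (d(O, z) = (1/5)*6 = 6/5)
Y(w, K) = 0
g = 13600 (g = -170*(-80) = 13600)
U(a) = 11*a/5 (U(a) = 6*a/5 + a = 11*a/5)
f = -35385 (f = (58500 - 107485) + 13600 = -48985 + 13600 = -35385)
f - U(Y(B(5), 19)) = -35385 - 11*0/5 = -35385 - 1*0 = -35385 + 0 = -35385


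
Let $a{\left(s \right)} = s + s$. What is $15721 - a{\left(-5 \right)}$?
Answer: $15731$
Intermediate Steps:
$a{\left(s \right)} = 2 s$
$15721 - a{\left(-5 \right)} = 15721 - 2 \left(-5\right) = 15721 - -10 = 15721 + 10 = 15731$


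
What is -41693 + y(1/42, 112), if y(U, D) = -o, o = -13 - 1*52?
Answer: -41628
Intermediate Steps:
o = -65 (o = -13 - 52 = -65)
y(U, D) = 65 (y(U, D) = -1*(-65) = 65)
-41693 + y(1/42, 112) = -41693 + 65 = -41628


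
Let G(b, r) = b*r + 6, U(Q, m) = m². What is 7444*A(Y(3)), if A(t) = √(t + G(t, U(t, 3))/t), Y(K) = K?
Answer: 7444*√14 ≈ 27853.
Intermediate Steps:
G(b, r) = 6 + b*r
A(t) = √(t + (6 + 9*t)/t) (A(t) = √(t + (6 + t*3²)/t) = √(t + (6 + t*9)/t) = √(t + (6 + 9*t)/t))
7444*A(Y(3)) = 7444*√(9 + 3 + 6/3) = 7444*√(9 + 3 + 6*(⅓)) = 7444*√(9 + 3 + 2) = 7444*√14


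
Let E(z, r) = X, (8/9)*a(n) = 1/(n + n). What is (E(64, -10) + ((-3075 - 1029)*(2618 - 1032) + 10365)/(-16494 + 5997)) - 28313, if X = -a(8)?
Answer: -12403358723/447872 ≈ -27694.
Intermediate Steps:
a(n) = 9/(16*n) (a(n) = 9/(8*(n + n)) = 9/(8*((2*n))) = 9*(1/(2*n))/8 = 9/(16*n))
X = -9/128 (X = -9/(16*8) = -1*9/128 = -9/128 ≈ -0.070313)
E(z, r) = -9/128
(E(64, -10) + ((-3075 - 1029)*(2618 - 1032) + 10365)/(-16494 + 5997)) - 28313 = (-9/128 + ((-3075 - 1029)*(2618 - 1032) + 10365)/(-16494 + 5997)) - 28313 = (-9/128 + (-4104*1586 + 10365)/(-10497)) - 28313 = (-9/128 + (-6508944 + 10365)*(-1/10497)) - 28313 = (-9/128 - 6498579*(-1/10497)) - 28313 = (-9/128 + 2166193/3499) - 28313 = 277241213/447872 - 28313 = -12403358723/447872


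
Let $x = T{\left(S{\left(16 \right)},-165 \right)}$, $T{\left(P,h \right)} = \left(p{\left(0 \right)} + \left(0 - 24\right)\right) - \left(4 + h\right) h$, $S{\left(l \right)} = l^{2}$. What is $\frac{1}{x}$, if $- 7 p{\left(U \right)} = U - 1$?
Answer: $- \frac{7}{186122} \approx -3.761 \cdot 10^{-5}$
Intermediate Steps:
$p{\left(U \right)} = \frac{1}{7} - \frac{U}{7}$ ($p{\left(U \right)} = - \frac{U - 1}{7} = - \frac{-1 + U}{7} = \frac{1}{7} - \frac{U}{7}$)
$T{\left(P,h \right)} = - \frac{167}{7} - h \left(4 + h\right)$ ($T{\left(P,h \right)} = \left(\left(\frac{1}{7} - 0\right) + \left(0 - 24\right)\right) - \left(4 + h\right) h = \left(\left(\frac{1}{7} + 0\right) - 24\right) - h \left(4 + h\right) = \left(\frac{1}{7} - 24\right) - h \left(4 + h\right) = - \frac{167}{7} - h \left(4 + h\right)$)
$x = - \frac{186122}{7}$ ($x = - \frac{167}{7} - \left(-165\right)^{2} - -660 = - \frac{167}{7} - 27225 + 660 = - \frac{186122}{7} \approx -26589.0$)
$\frac{1}{x} = \frac{1}{- \frac{186122}{7}} = - \frac{7}{186122}$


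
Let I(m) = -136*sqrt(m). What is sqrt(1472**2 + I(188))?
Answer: 4*sqrt(135424 - 17*sqrt(47)) ≈ 1471.4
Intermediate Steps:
sqrt(1472**2 + I(188)) = sqrt(1472**2 - 272*sqrt(47)) = sqrt(2166784 - 272*sqrt(47))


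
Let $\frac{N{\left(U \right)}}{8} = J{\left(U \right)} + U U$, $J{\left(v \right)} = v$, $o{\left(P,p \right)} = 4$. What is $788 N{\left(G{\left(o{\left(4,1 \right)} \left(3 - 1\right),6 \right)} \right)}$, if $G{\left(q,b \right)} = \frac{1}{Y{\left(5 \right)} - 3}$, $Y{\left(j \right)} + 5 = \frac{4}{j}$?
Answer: $- \frac{61070}{81} \approx -753.95$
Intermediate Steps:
$Y{\left(j \right)} = -5 + \frac{4}{j}$
$G{\left(q,b \right)} = - \frac{5}{36}$ ($G{\left(q,b \right)} = \frac{1}{\left(-5 + \frac{4}{5}\right) - 3} = \frac{1}{- \frac{21}{5} - 3} = \frac{1}{- \frac{36}{5}} = - \frac{5}{36}$)
$N{\left(U \right)} = 8 U + 8 U^{2}$ ($N{\left(U \right)} = 8 \left(U + U U\right) = 8 \left(U + U^{2}\right) = 8 U + 8 U^{2}$)
$788 N{\left(G{\left(o{\left(4,1 \right)} \left(3 - 1\right),6 \right)} \right)} = 788 \cdot 8 \left(- \frac{5}{36}\right) \left(1 - \frac{5}{36}\right) = 788 \cdot 8 \left(- \frac{5}{36}\right) \frac{31}{36} = 788 \left(- \frac{155}{162}\right) = - \frac{61070}{81}$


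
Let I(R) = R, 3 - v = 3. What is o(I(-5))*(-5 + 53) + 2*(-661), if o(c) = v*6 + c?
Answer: -1562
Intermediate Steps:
v = 0 (v = 3 - 1*3 = 3 - 3 = 0)
o(c) = c (o(c) = 0*6 + c = 0 + c = c)
o(I(-5))*(-5 + 53) + 2*(-661) = -5*(-5 + 53) + 2*(-661) = -5*48 - 1322 = -240 - 1322 = -1562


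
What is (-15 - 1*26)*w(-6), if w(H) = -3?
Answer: 123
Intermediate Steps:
(-15 - 1*26)*w(-6) = (-15 - 1*26)*(-3) = (-15 - 26)*(-3) = -41*(-3) = 123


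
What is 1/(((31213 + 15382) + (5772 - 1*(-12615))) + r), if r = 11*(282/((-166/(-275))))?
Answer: 83/5820031 ≈ 1.4261e-5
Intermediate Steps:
r = 426525/83 (r = 11*(282/((-166*(-1/275)))) = 11*(282/(166/275)) = 11*(282*(275/166)) = 11*(38775/83) = 426525/83 ≈ 5138.9)
1/(((31213 + 15382) + (5772 - 1*(-12615))) + r) = 1/(((31213 + 15382) + (5772 - 1*(-12615))) + 426525/83) = 1/((46595 + (5772 + 12615)) + 426525/83) = 1/((46595 + 18387) + 426525/83) = 1/(64982 + 426525/83) = 1/(5820031/83) = 83/5820031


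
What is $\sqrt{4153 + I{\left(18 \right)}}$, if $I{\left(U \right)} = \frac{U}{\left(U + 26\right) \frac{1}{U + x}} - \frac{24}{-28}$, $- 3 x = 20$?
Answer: $\frac{2 \sqrt{6163927}}{77} \approx 64.486$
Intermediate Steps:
$x = - \frac{20}{3}$ ($x = \left(- \frac{1}{3}\right) 20 = - \frac{20}{3} \approx -6.6667$)
$I{\left(U \right)} = \frac{6}{7} + \frac{U \left(- \frac{20}{3} + U\right)}{26 + U}$ ($I{\left(U \right)} = \frac{U}{\left(U + 26\right) \frac{1}{U - \frac{20}{3}}} - \frac{24}{-28} = \frac{U}{\left(26 + U\right) \frac{1}{- \frac{20}{3} + U}} - - \frac{6}{7} = \frac{U}{\frac{1}{- \frac{20}{3} + U} \left(26 + U\right)} + \frac{6}{7} = U \frac{- \frac{20}{3} + U}{26 + U} + \frac{6}{7} = \frac{U \left(- \frac{20}{3} + U\right)}{26 + U} + \frac{6}{7} = \frac{6}{7} + \frac{U \left(- \frac{20}{3} + U\right)}{26 + U}$)
$\sqrt{4153 + I{\left(18 \right)}} = \sqrt{4153 + \frac{468 - 2196 + 21 \cdot 18^{2}}{21 \left(26 + 18\right)}} = \sqrt{4153 + \frac{468 - 2196 + 21 \cdot 324}{21 \cdot 44}} = \sqrt{4153 + \frac{1}{21} \cdot \frac{1}{44} \left(468 - 2196 + 6804\right)} = \sqrt{4153 + \frac{1}{21} \cdot \frac{1}{44} \cdot 5076} = \sqrt{4153 + \frac{423}{77}} = \sqrt{\frac{320204}{77}} = \frac{2 \sqrt{6163927}}{77}$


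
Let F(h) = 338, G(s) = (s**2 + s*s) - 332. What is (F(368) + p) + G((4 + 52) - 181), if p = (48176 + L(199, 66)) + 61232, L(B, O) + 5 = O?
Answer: 140725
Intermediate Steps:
L(B, O) = -5 + O
G(s) = -332 + 2*s**2 (G(s) = (s**2 + s**2) - 332 = 2*s**2 - 332 = -332 + 2*s**2)
p = 109469 (p = (48176 + (-5 + 66)) + 61232 = (48176 + 61) + 61232 = 48237 + 61232 = 109469)
(F(368) + p) + G((4 + 52) - 181) = (338 + 109469) + (-332 + 2*((4 + 52) - 181)**2) = 109807 + (-332 + 2*(56 - 181)**2) = 109807 + (-332 + 2*(-125)**2) = 109807 + (-332 + 2*15625) = 109807 + (-332 + 31250) = 109807 + 30918 = 140725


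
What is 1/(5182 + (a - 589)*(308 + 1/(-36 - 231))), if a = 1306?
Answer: 89/20115363 ≈ 4.4245e-6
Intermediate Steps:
1/(5182 + (a - 589)*(308 + 1/(-36 - 231))) = 1/(5182 + (1306 - 589)*(308 + 1/(-36 - 231))) = 1/(5182 + 717*(308 + 1/(-267))) = 1/(5182 + 717*(308 - 1/267)) = 1/(5182 + 717*(82235/267)) = 1/(5182 + 19654165/89) = 1/(20115363/89) = 89/20115363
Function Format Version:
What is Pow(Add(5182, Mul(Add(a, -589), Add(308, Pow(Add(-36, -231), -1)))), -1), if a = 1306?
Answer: Rational(89, 20115363) ≈ 4.4245e-6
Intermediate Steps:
Pow(Add(5182, Mul(Add(a, -589), Add(308, Pow(Add(-36, -231), -1)))), -1) = Pow(Add(5182, Mul(Add(1306, -589), Add(308, Pow(Add(-36, -231), -1)))), -1) = Pow(Add(5182, Mul(717, Add(308, Pow(-267, -1)))), -1) = Pow(Add(5182, Mul(717, Add(308, Rational(-1, 267)))), -1) = Pow(Add(5182, Mul(717, Rational(82235, 267))), -1) = Pow(Add(5182, Rational(19654165, 89)), -1) = Pow(Rational(20115363, 89), -1) = Rational(89, 20115363)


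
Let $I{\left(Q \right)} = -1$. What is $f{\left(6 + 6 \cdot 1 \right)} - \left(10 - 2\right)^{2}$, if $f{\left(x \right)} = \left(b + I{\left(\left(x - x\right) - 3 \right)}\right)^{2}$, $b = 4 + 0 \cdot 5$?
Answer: $-55$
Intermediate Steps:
$b = 4$ ($b = 4 + 0 = 4$)
$f{\left(x \right)} = 9$ ($f{\left(x \right)} = \left(4 - 1\right)^{2} = 3^{2} = 9$)
$f{\left(6 + 6 \cdot 1 \right)} - \left(10 - 2\right)^{2} = 9 - \left(10 - 2\right)^{2} = 9 - 8^{2} = 9 - 64 = -55$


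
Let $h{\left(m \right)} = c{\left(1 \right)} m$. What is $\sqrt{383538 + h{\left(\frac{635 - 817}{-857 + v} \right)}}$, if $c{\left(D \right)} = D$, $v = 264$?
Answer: $\frac{2 \sqrt{33717715522}}{593} \approx 619.3$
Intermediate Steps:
$h{\left(m \right)} = m$ ($h{\left(m \right)} = 1 m = m$)
$\sqrt{383538 + h{\left(\frac{635 - 817}{-857 + v} \right)}} = \sqrt{383538 + \frac{635 - 817}{-857 + 264}} = \sqrt{383538 - \frac{182}{-593}} = \sqrt{383538 - - \frac{182}{593}} = \sqrt{383538 + \frac{182}{593}} = \sqrt{\frac{227438216}{593}} = \frac{2 \sqrt{33717715522}}{593}$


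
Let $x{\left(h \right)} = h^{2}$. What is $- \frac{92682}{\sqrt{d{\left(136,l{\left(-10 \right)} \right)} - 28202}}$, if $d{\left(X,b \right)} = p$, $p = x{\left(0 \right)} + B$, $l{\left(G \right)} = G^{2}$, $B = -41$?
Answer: $\frac{92682 i \sqrt{28243}}{28243} \approx 551.49 i$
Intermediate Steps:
$p = -41$ ($p = 0^{2} - 41 = 0 - 41 = -41$)
$d{\left(X,b \right)} = -41$
$- \frac{92682}{\sqrt{d{\left(136,l{\left(-10 \right)} \right)} - 28202}} = - \frac{92682}{\sqrt{-41 - 28202}} = - \frac{92682}{\sqrt{-28243}} = - \frac{92682}{i \sqrt{28243}} = - 92682 \left(- \frac{i \sqrt{28243}}{28243}\right) = \frac{92682 i \sqrt{28243}}{28243}$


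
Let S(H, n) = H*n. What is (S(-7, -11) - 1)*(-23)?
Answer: -1748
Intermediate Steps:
(S(-7, -11) - 1)*(-23) = (-7*(-11) - 1)*(-23) = (77 - 1)*(-23) = 76*(-23) = -1748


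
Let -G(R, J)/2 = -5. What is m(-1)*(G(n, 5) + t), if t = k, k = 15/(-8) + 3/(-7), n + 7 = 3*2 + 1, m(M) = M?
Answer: -431/56 ≈ -7.6964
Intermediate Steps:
n = 0 (n = -7 + (3*2 + 1) = -7 + (6 + 1) = -7 + 7 = 0)
G(R, J) = 10 (G(R, J) = -2*(-5) = 10)
k = -129/56 (k = 15*(-1/8) + 3*(-1/7) = -15/8 - 3/7 = -129/56 ≈ -2.3036)
t = -129/56 ≈ -2.3036
m(-1)*(G(n, 5) + t) = -(10 - 129/56) = -1*431/56 = -431/56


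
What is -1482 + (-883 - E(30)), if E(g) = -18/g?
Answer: -11822/5 ≈ -2364.4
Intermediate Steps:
-1482 + (-883 - E(30)) = -1482 + (-883 - (-18)/30) = -1482 + (-883 - 1*(-⅗)) = -1482 + (-883 + ⅗) = -1482 - 4412/5 = -11822/5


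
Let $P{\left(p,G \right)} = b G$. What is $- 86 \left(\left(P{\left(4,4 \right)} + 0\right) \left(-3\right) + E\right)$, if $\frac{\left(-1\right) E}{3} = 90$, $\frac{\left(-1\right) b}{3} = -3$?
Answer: $32508$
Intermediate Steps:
$b = 9$ ($b = \left(-3\right) \left(-3\right) = 9$)
$E = -270$ ($E = \left(-3\right) 90 = -270$)
$P{\left(p,G \right)} = 9 G$
$- 86 \left(\left(P{\left(4,4 \right)} + 0\right) \left(-3\right) + E\right) = - 86 \left(\left(9 \cdot 4 + 0\right) \left(-3\right) - 270\right) = - 86 \left(\left(36 + 0\right) \left(-3\right) - 270\right) = - 86 \left(36 \left(-3\right) - 270\right) = - 86 \left(-108 - 270\right) = \left(-86\right) \left(-378\right) = 32508$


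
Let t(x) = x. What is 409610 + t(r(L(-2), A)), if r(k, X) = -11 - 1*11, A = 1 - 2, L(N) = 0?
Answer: 409588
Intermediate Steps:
A = -1
r(k, X) = -22 (r(k, X) = -11 - 11 = -22)
409610 + t(r(L(-2), A)) = 409610 - 22 = 409588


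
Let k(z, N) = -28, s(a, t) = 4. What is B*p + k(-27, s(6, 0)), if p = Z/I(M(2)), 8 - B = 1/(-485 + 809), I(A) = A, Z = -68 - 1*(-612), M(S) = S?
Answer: 173920/81 ≈ 2147.2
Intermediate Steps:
Z = 544 (Z = -68 + 612 = 544)
B = 2591/324 (B = 8 - 1/(-485 + 809) = 8 - 1/324 = 2591/324 ≈ 7.9969)
p = 272 (p = 544/2 = 544*(1/2) = 272)
B*p + k(-27, s(6, 0)) = (2591/324)*272 - 28 = 176188/81 - 28 = 173920/81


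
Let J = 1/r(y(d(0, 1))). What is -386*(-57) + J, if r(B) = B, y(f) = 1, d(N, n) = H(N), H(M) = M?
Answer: 22003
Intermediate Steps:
d(N, n) = N
J = 1 (J = 1/1 = 1)
-386*(-57) + J = -386*(-57) + 1 = 22002 + 1 = 22003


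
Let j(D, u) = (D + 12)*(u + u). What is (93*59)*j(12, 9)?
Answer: 2370384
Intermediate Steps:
j(D, u) = 2*u*(12 + D) (j(D, u) = (12 + D)*(2*u) = 2*u*(12 + D))
(93*59)*j(12, 9) = (93*59)*(2*9*(12 + 12)) = 5487*(2*9*24) = 5487*432 = 2370384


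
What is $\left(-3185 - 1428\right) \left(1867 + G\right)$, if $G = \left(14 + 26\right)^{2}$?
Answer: $-15993271$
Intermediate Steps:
$G = 1600$ ($G = 40^{2} = 1600$)
$\left(-3185 - 1428\right) \left(1867 + G\right) = \left(-3185 - 1428\right) \left(1867 + 1600\right) = \left(-4613\right) 3467 = -15993271$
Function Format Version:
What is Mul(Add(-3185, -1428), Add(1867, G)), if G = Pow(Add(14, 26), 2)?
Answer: -15993271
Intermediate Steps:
G = 1600 (G = Pow(40, 2) = 1600)
Mul(Add(-3185, -1428), Add(1867, G)) = Mul(Add(-3185, -1428), Add(1867, 1600)) = Mul(-4613, 3467) = -15993271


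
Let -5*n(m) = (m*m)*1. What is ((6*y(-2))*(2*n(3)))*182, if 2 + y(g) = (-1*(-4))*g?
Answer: 39312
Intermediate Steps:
n(m) = -m²/5 (n(m) = -m*m/5 = -m²/5)
y(g) = -2 + 4*g (y(g) = -2 + (-1*(-4))*g = -2 + 4*g)
((6*y(-2))*(2*n(3)))*182 = ((6*(-2 + 4*(-2)))*(2*(-⅕*3²)))*182 = ((6*(-2 - 8))*(2*(-⅕*9)))*182 = ((6*(-10))*(2*(-9/5)))*182 = -60*(-18/5)*182 = 216*182 = 39312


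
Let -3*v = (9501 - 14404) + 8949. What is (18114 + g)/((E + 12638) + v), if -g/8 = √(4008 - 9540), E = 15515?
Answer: 54342/80413 - 48*I*√1383/80413 ≈ 0.67579 - 0.022199*I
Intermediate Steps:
g = -16*I*√1383 (g = -8*√(4008 - 9540) = -16*I*√1383 ≈ -595.02*I)
v = -4046/3 (v = -((9501 - 14404) + 8949)/3 = -(-4903 + 8949)/3 = -⅓*4046 = -4046/3 ≈ -1348.7)
(18114 + g)/((E + 12638) + v) = (18114 - 16*I*√1383)/((15515 + 12638) - 4046/3) = (18114 - 16*I*√1383)/(28153 - 4046/3) = (18114 - 16*I*√1383)/(80413/3) = (18114 - 16*I*√1383)*(3/80413) = 54342/80413 - 48*I*√1383/80413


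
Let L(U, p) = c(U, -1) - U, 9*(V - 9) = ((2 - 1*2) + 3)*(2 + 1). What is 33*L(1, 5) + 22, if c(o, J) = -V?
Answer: -341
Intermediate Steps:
V = 10 (V = 9 + (((2 - 1*2) + 3)*(2 + 1))/9 = 9 + (((2 - 2) + 3)*3)/9 = 9 + ((0 + 3)*3)/9 = 9 + (3*3)/9 = 9 + (⅑)*9 = 9 + 1 = 10)
c(o, J) = -10 (c(o, J) = -1*10 = -10)
L(U, p) = -10 - U
33*L(1, 5) + 22 = 33*(-10 - 1*1) + 22 = 33*(-10 - 1) + 22 = 33*(-11) + 22 = -363 + 22 = -341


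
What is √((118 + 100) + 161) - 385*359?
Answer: -138215 + √379 ≈ -1.3820e+5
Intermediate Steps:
√((118 + 100) + 161) - 385*359 = √(218 + 161) - 138215 = √379 - 138215 = -138215 + √379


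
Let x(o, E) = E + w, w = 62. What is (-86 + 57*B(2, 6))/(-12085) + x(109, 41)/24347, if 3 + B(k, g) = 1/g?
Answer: 2908255/117693398 ≈ 0.024710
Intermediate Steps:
B(k, g) = -3 + 1/g
x(o, E) = 62 + E (x(o, E) = E + 62 = 62 + E)
(-86 + 57*B(2, 6))/(-12085) + x(109, 41)/24347 = (-86 + 57*(-3 + 1/6))/(-12085) + (62 + 41)/24347 = (-86 + 57*(-3 + ⅙))*(-1/12085) + 103*(1/24347) = (-86 + 57*(-17/6))*(-1/12085) + 103/24347 = (-86 - 323/2)*(-1/12085) + 103/24347 = -495/2*(-1/12085) + 103/24347 = 99/4834 + 103/24347 = 2908255/117693398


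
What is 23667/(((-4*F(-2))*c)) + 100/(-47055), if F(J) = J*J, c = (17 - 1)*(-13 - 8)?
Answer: 10601077/2409216 ≈ 4.4002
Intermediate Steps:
c = -336 (c = 16*(-21) = -336)
F(J) = J²
23667/(((-4*F(-2))*c)) + 100/(-47055) = 23667/((-4*(-2)²*(-336))) + 100/(-47055) = 23667/((-4*4*(-336))) + 100*(-1/47055) = 23667/((-16*(-336))) - 20/9411 = 23667/5376 - 20/9411 = 23667*(1/5376) - 20/9411 = 1127/256 - 20/9411 = 10601077/2409216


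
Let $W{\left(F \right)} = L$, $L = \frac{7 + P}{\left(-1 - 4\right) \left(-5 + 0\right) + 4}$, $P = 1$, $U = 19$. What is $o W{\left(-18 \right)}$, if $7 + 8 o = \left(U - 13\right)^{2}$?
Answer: $1$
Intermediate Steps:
$L = \frac{8}{29}$ ($L = \frac{7 + 1}{\left(-1 - 4\right) \left(-5 + 0\right) + 4} = \frac{8}{\left(-5\right) \left(-5\right) + 4} = \frac{8}{25 + 4} = \frac{8}{29} \approx 0.27586$)
$o = \frac{29}{8}$ ($o = - \frac{7}{8} + \frac{\left(19 - 13\right)^{2}}{8} = - \frac{7}{8} + \frac{6^{2}}{8} = - \frac{7}{8} + \frac{1}{8} \cdot 36 = - \frac{7}{8} + \frac{9}{2} = \frac{29}{8} \approx 3.625$)
$W{\left(F \right)} = \frac{8}{29}$
$o W{\left(-18 \right)} = \frac{29}{8} \cdot \frac{8}{29} = 1$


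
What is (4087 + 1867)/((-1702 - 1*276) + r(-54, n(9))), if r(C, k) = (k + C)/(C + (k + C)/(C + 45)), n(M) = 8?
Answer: -1309880/434953 ≈ -3.0115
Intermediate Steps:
r(C, k) = (C + k)/(C + (C + k)/(45 + C))
(4087 + 1867)/((-1702 - 1*276) + r(-54, n(9))) = (4087 + 1867)/((-1702 - 1*276) + ((-54)**2 + 45*(-54) + 45*8 - 54*8)/(8 + (-54)**2 + 46*(-54))) = 5954/((-1702 - 276) + (2916 - 2430 + 360 - 432)/(8 + 2916 - 2484)) = 5954/(-1978 + 414/440) = 5954/(-1978 + (1/440)*414) = 5954/(-1978 + 207/220) = 5954/(-434953/220) = 5954*(-220/434953) = -1309880/434953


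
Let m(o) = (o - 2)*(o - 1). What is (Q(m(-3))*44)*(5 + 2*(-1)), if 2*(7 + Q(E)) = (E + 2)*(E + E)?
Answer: 57156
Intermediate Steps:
m(o) = (-1 + o)*(-2 + o) (m(o) = (-2 + o)*(-1 + o) = (-1 + o)*(-2 + o))
Q(E) = -7 + E*(2 + E) (Q(E) = -7 + ((E + 2)*(E + E))/2 = -7 + ((2 + E)*(2*E))/2 = -7 + (2*E*(2 + E))/2 = -7 + E*(2 + E))
(Q(m(-3))*44)*(5 + 2*(-1)) = ((-7 + (2 + (-3)**2 - 3*(-3))**2 + 2*(2 + (-3)**2 - 3*(-3)))*44)*(5 + 2*(-1)) = ((-7 + (2 + 9 + 9)**2 + 2*(2 + 9 + 9))*44)*(5 - 2) = ((-7 + 20**2 + 2*20)*44)*3 = ((-7 + 400 + 40)*44)*3 = (433*44)*3 = 19052*3 = 57156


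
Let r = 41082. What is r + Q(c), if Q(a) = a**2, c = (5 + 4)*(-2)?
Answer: 41406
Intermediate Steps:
c = -18 (c = 9*(-2) = -18)
r + Q(c) = 41082 + (-18)**2 = 41082 + 324 = 41406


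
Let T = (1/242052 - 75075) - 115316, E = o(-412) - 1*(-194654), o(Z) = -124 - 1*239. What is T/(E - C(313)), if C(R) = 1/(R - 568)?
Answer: -3917184398135/3997424716904 ≈ -0.97993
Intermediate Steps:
o(Z) = -363 (o(Z) = -124 - 239 = -363)
E = 194291 (E = -363 - 1*(-194654) = -363 + 194654 = 194291)
C(R) = 1/(-568 + R)
T = -46084522331/242052 (T = (1/242052 - 75075) - 115316 = -18172053899/242052 - 115316 = -46084522331/242052 ≈ -1.9039e+5)
T/(E - C(313)) = -46084522331/(242052*(194291 - 1/(-568 + 313))) = -46084522331/(242052*(194291 - 1/(-255))) = -46084522331/(242052*(194291 - 1*(-1/255))) = -46084522331/(242052*(194291 + 1/255)) = -46084522331/(242052*49544206/255) = -46084522331/242052*255/49544206 = -3917184398135/3997424716904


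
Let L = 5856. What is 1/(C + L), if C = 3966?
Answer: 1/9822 ≈ 0.00010181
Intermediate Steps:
1/(C + L) = 1/(3966 + 5856) = 1/9822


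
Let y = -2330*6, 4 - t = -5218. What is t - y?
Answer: 19202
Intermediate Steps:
t = 5222 (t = 4 - 1*(-5218) = 4 + 5218 = 5222)
y = -13980
t - y = 5222 - 1*(-13980) = 5222 + 13980 = 19202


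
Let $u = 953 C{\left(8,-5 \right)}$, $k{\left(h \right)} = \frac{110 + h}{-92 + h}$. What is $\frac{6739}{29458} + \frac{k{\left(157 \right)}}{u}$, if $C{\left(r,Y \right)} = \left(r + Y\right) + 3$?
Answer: $\frac{16106086}{70183685} \approx 0.22948$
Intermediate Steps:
$k{\left(h \right)} = \frac{110 + h}{-92 + h}$
$C{\left(r,Y \right)} = 3 + Y + r$ ($C{\left(r,Y \right)} = \left(Y + r\right) + 3 = 3 + Y + r$)
$u = 5718$ ($u = 953 \left(3 - 5 + 8\right) = 953 \cdot 6 = 5718$)
$\frac{6739}{29458} + \frac{k{\left(157 \right)}}{u} = \frac{6739}{29458} + \frac{\frac{1}{-92 + 157} \left(110 + 157\right)}{5718} = 6739 \cdot \frac{1}{29458} + \frac{1}{65} \cdot 267 \cdot \frac{1}{5718} = \frac{6739}{29458} + \frac{1}{65} \cdot 267 \cdot \frac{1}{5718} = \frac{6739}{29458} + \frac{267}{65} \cdot \frac{1}{5718} = \frac{6739}{29458} + \frac{89}{123890} = \frac{16106086}{70183685}$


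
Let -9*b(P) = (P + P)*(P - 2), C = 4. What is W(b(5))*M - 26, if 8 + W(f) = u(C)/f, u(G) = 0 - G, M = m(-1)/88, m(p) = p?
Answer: -5703/220 ≈ -25.923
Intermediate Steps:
b(P) = -2*P*(-2 + P)/9 (b(P) = -(P + P)*(P - 2)/9 = -2*P*(-2 + P)/9)
M = -1/88 ≈ -0.011364
u(G) = -G
W(f) = -8 - 4/f (W(f) = -8 + (-1*4)/f = -8 - 4/f)
W(b(5))*M - 26 = (-8 - 4*9/(10*(2 - 1*5)))*(-1/88) - 26 = (-8 - 4*9/(10*(2 - 5)))*(-1/88) - 26 = (-8 - 4/((2/9)*5*(-3)))*(-1/88) - 26 = (-8 - 4/(-10/3))*(-1/88) - 26 = (-8 - 4*(-3/10))*(-1/88) - 26 = (-8 + 6/5)*(-1/88) - 26 = -34/5*(-1/88) - 26 = 17/220 - 26 = -5703/220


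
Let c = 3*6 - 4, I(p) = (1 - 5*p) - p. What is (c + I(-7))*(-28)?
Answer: -1596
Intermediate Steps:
I(p) = 1 - 6*p
c = 14 (c = 18 - 4 = 14)
(c + I(-7))*(-28) = (14 + (1 - 6*(-7)))*(-28) = (14 + (1 + 42))*(-28) = (14 + 43)*(-28) = 57*(-28) = -1596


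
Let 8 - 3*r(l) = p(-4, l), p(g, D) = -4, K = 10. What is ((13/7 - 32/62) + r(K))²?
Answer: 1343281/47089 ≈ 28.526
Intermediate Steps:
r(l) = 4 (r(l) = 8/3 - ⅓*(-4) = 8/3 + 4/3 = 4)
((13/7 - 32/62) + r(K))² = ((13/7 - 32/62) + 4)² = ((13*(⅐) - 32*1/62) + 4)² = ((13/7 - 16/31) + 4)² = (291/217 + 4)² = (1159/217)² = 1343281/47089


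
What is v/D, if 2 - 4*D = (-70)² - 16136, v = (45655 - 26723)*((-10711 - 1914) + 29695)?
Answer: 215446160/1873 ≈ 1.1503e+5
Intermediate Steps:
v = 323169240 (v = 18932*(-12625 + 29695) = 18932*17070 = 323169240)
D = 5619/2 (D = ½ - ((-70)² - 16136)/4 = ½ - (4900 - 16136)/4 = ½ - ¼*(-11236) = ½ + 2809 = 5619/2 ≈ 2809.5)
v/D = 323169240/(5619/2) = 323169240*(2/5619) = 215446160/1873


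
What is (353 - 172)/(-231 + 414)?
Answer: 181/183 ≈ 0.98907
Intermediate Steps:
(353 - 172)/(-231 + 414) = 181/183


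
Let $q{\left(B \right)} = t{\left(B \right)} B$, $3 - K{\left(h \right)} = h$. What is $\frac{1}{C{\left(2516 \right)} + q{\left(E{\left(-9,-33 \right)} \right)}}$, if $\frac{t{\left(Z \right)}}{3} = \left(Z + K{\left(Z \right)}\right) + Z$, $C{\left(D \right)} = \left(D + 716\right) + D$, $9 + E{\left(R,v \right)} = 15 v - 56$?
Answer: $\frac{1}{941508} \approx 1.0621 \cdot 10^{-6}$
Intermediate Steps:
$E{\left(R,v \right)} = -65 + 15 v$ ($E{\left(R,v \right)} = -9 + \left(15 v - 56\right) = -9 + \left(-56 + 15 v\right) = -65 + 15 v$)
$C{\left(D \right)} = 716 + 2 D$ ($C{\left(D \right)} = \left(716 + D\right) + D = 716 + 2 D$)
$K{\left(h \right)} = 3 - h$
$t{\left(Z \right)} = 9 + 3 Z$ ($t{\left(Z \right)} = 3 \left(\left(Z - \left(-3 + Z\right)\right) + Z\right) = 3 \left(3 + Z\right) = 9 + 3 Z$)
$q{\left(B \right)} = B \left(9 + 3 B\right)$ ($q{\left(B \right)} = \left(9 + 3 B\right) B = B \left(9 + 3 B\right)$)
$\frac{1}{C{\left(2516 \right)} + q{\left(E{\left(-9,-33 \right)} \right)}} = \frac{1}{\left(716 + 2 \cdot 2516\right) + 3 \left(-65 + 15 \left(-33\right)\right) \left(3 + \left(-65 + 15 \left(-33\right)\right)\right)} = \frac{1}{\left(716 + 5032\right) + 3 \left(-65 - 495\right) \left(3 - 560\right)} = \frac{1}{5748 + 3 \left(-560\right) \left(3 - 560\right)} = \frac{1}{5748 + 3 \left(-560\right) \left(-557\right)} = \frac{1}{5748 + 935760} = \frac{1}{941508}$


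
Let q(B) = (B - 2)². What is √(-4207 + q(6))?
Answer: I*√4191 ≈ 64.738*I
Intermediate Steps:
q(B) = (-2 + B)²
√(-4207 + q(6)) = √(-4207 + (-2 + 6)²) = √(-4207 + 4²) = √(-4207 + 16) = √(-4191) = I*√4191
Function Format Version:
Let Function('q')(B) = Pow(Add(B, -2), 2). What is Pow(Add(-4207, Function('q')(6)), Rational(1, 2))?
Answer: Mul(I, Pow(4191, Rational(1, 2))) ≈ Mul(64.738, I)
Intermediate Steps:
Function('q')(B) = Pow(Add(-2, B), 2)
Pow(Add(-4207, Function('q')(6)), Rational(1, 2)) = Pow(Add(-4207, Pow(Add(-2, 6), 2)), Rational(1, 2)) = Pow(Add(-4207, Pow(4, 2)), Rational(1, 2)) = Pow(Add(-4207, 16), Rational(1, 2)) = Pow(-4191, Rational(1, 2)) = Mul(I, Pow(4191, Rational(1, 2)))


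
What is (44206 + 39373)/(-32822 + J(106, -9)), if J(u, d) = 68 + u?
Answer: -83579/32648 ≈ -2.5600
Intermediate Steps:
(44206 + 39373)/(-32822 + J(106, -9)) = (44206 + 39373)/(-32822 + (68 + 106)) = 83579/(-32822 + 174) = 83579/(-32648) = 83579*(-1/32648) = -83579/32648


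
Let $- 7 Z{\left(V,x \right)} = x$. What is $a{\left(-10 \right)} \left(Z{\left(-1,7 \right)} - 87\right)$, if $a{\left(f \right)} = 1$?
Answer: $-88$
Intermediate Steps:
$Z{\left(V,x \right)} = - \frac{x}{7}$
$a{\left(-10 \right)} \left(Z{\left(-1,7 \right)} - 87\right) = 1 \left(\left(- \frac{1}{7}\right) 7 - 87\right) = 1 \left(-1 - 87\right) = 1 \left(-88\right) = -88$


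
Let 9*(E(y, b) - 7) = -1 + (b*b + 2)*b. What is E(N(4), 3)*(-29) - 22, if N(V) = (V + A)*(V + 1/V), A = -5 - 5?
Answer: -2953/9 ≈ -328.11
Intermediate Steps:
A = -10
N(V) = (-10 + V)*(V + 1/V) (N(V) = (V - 10)*(V + 1/V) = (-10 + V)*(V + 1/V))
E(y, b) = 62/9 + b*(2 + b²)/9 (E(y, b) = 7 + (-1 + (b*b + 2)*b)/9 = 7 + (-1 + (b² + 2)*b)/9 = 7 + (-1 + (2 + b²)*b)/9 = 7 + (-1 + b*(2 + b²))/9 = 7 + (-⅑ + b*(2 + b²)/9) = 62/9 + b*(2 + b²)/9)
E(N(4), 3)*(-29) - 22 = (62/9 + (⅑)*3³ + (2/9)*3)*(-29) - 22 = (62/9 + (⅑)*27 + ⅔)*(-29) - 22 = (62/9 + 3 + ⅔)*(-29) - 22 = (95/9)*(-29) - 22 = -2755/9 - 22 = -2953/9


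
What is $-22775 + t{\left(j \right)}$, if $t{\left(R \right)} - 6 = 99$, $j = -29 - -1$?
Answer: $-22670$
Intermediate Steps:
$j = -28$ ($j = -29 + 1 = -28$)
$t{\left(R \right)} = 105$ ($t{\left(R \right)} = 6 + 99 = 105$)
$-22775 + t{\left(j \right)} = -22775 + 105 = -22670$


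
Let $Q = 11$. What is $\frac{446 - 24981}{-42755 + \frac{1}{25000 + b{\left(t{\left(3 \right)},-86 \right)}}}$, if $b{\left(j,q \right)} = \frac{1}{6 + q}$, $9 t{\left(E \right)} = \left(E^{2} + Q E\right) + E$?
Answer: $\frac{9813995093}{17101991433} \approx 0.57385$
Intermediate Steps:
$t{\left(E \right)} = \frac{E^{2}}{9} + \frac{4 E}{3}$ ($t{\left(E \right)} = \frac{\left(E^{2} + 11 E\right) + E}{9} = \frac{E^{2} + 12 E}{9} = \frac{E^{2}}{9} + \frac{4 E}{3}$)
$\frac{446 - 24981}{-42755 + \frac{1}{25000 + b{\left(t{\left(3 \right)},-86 \right)}}} = \frac{446 - 24981}{-42755 + \frac{1}{25000 + \frac{1}{6 - 86}}} = \frac{446 - 24981}{-42755 + \frac{1}{25000 + \frac{1}{-80}}} = - \frac{24535}{-42755 + \frac{1}{25000 - \frac{1}{80}}} = - \frac{24535}{-42755 + \frac{1}{\frac{1999999}{80}}} = - \frac{24535}{-42755 + \frac{80}{1999999}} = - \frac{24535}{- \frac{85509957165}{1999999}} = \left(-24535\right) \left(- \frac{1999999}{85509957165}\right) = \frac{9813995093}{17101991433}$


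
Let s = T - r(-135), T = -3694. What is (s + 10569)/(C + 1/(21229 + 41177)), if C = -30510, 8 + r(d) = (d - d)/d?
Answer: -429540498/1904007059 ≈ -0.22560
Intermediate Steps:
r(d) = -8 (r(d) = -8 + (d - d)/d = -8 + 0/d = -8 + 0 = -8)
s = -3686 (s = -3694 - 1*(-8) = -3694 + 8 = -3686)
(s + 10569)/(C + 1/(21229 + 41177)) = (-3686 + 10569)/(-30510 + 1/(21229 + 41177)) = 6883/(-30510 + 1/62406) = 6883/(-1904007059/62406) = 6883*(-62406/1904007059) = -429540498/1904007059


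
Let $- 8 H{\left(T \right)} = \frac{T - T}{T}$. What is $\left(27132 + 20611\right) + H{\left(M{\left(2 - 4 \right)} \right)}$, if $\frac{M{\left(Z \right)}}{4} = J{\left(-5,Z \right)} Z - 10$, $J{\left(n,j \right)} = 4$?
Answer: $47743$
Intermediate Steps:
$M{\left(Z \right)} = -40 + 16 Z$ ($M{\left(Z \right)} = 4 \left(4 Z - 10\right) = 4 \left(-10 + 4 Z\right) = -40 + 16 Z$)
$H{\left(T \right)} = 0$ ($H{\left(T \right)} = - \frac{\left(T - T\right) \frac{1}{T}}{8} = - \frac{0 \frac{1}{T}}{8} = \left(- \frac{1}{8}\right) 0 = 0$)
$\left(27132 + 20611\right) + H{\left(M{\left(2 - 4 \right)} \right)} = \left(27132 + 20611\right) + 0 = 47743 + 0 = 47743$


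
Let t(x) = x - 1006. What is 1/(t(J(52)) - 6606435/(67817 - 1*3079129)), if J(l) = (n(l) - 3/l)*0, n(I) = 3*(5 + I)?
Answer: -3011312/3022773437 ≈ -0.00099621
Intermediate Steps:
n(I) = 15 + 3*I
J(l) = 0 (J(l) = ((15 + 3*l) - 3/l)*0 = (15 - 3/l + 3*l)*0 = 0)
t(x) = -1006 + x
1/(t(J(52)) - 6606435/(67817 - 1*3079129)) = 1/((-1006 + 0) - 6606435/(67817 - 1*3079129)) = 1/(-1006 - 6606435/(67817 - 3079129)) = 1/(-1006 - 6606435/(-3011312)) = 1/(-1006 - 6606435*(-1/3011312)) = 1/(-1006 + 6606435/3011312) = 1/(-3022773437/3011312) = -3011312/3022773437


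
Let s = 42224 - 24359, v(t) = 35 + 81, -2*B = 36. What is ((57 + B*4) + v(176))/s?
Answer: 101/17865 ≈ 0.0056535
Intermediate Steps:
B = -18 (B = -½*36 = -18)
v(t) = 116
s = 17865
((57 + B*4) + v(176))/s = ((57 - 18*4) + 116)/17865 = ((57 - 72) + 116)*(1/17865) = (-15 + 116)*(1/17865) = 101*(1/17865) = 101/17865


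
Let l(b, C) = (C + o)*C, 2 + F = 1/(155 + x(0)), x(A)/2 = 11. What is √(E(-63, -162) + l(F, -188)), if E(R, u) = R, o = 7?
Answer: √33965 ≈ 184.30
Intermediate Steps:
x(A) = 22 (x(A) = 2*11 = 22)
F = -353/177 (F = -2 + 1/(155 + 22) = -2 + 1/177 = -353/177 ≈ -1.9944)
l(b, C) = C*(7 + C) (l(b, C) = (C + 7)*C = (7 + C)*C = C*(7 + C))
√(E(-63, -162) + l(F, -188)) = √(-63 - 188*(7 - 188)) = √(-63 - 188*(-181)) = √(-63 + 34028) = √33965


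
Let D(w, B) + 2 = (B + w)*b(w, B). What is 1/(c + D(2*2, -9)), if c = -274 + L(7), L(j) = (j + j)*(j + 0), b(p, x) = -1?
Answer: -1/173 ≈ -0.0057803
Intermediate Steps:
L(j) = 2*j**2 (L(j) = (2*j)*j = 2*j**2)
c = -176 (c = -274 + 2*7**2 = -274 + 2*49 = -274 + 98 = -176)
D(w, B) = -2 - B - w (D(w, B) = -2 + (B + w)*(-1) = -2 + (-B - w) = -2 - B - w)
1/(c + D(2*2, -9)) = 1/(-176 + (-2 - 1*(-9) - 2*2)) = 1/(-176 + (-2 + 9 - 1*4)) = 1/(-176 + (-2 + 9 - 4)) = 1/(-176 + 3) = 1/(-173) = -1/173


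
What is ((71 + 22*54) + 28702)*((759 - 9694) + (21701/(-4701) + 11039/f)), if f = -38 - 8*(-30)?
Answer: -84262147949271/316534 ≈ -2.6620e+8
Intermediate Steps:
f = 202 (f = -38 + 240 = 202)
((71 + 22*54) + 28702)*((759 - 9694) + (21701/(-4701) + 11039/f)) = ((71 + 22*54) + 28702)*((759 - 9694) + (21701/(-4701) + 11039/202)) = ((71 + 1188) + 28702)*(-8935 + (21701*(-1/4701) + 11039*(1/202))) = (1259 + 28702)*(-8935 + (-21701/4701 + 11039/202)) = 29961*(-8935 + 47510737/949602) = 29961*(-8437183133/949602) = -84262147949271/316534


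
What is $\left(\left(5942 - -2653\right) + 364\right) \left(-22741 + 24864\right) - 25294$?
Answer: $18994663$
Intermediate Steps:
$\left(\left(5942 - -2653\right) + 364\right) \left(-22741 + 24864\right) - 25294 = \left(\left(5942 + 2653\right) + 364\right) 2123 - 25294 = \left(8595 + 364\right) 2123 - 25294 = 8959 \cdot 2123 - 25294 = 19019957 - 25294 = 18994663$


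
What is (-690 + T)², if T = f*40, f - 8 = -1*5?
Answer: 324900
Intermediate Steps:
f = 3 (f = 8 - 1*5 = 8 - 5 = 3)
T = 120 (T = 3*40 = 120)
(-690 + T)² = (-690 + 120)² = (-570)² = 324900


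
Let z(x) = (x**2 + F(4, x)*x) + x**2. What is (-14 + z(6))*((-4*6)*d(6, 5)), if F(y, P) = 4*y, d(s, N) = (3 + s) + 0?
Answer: -33264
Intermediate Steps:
d(s, N) = 3 + s
z(x) = 2*x**2 + 16*x (z(x) = (x**2 + (4*4)*x) + x**2 = (x**2 + 16*x) + x**2 = 2*x**2 + 16*x)
(-14 + z(6))*((-4*6)*d(6, 5)) = (-14 + 2*6*(8 + 6))*((-4*6)*(3 + 6)) = (-14 + 2*6*14)*(-24*9) = (-14 + 168)*(-216) = 154*(-216) = -33264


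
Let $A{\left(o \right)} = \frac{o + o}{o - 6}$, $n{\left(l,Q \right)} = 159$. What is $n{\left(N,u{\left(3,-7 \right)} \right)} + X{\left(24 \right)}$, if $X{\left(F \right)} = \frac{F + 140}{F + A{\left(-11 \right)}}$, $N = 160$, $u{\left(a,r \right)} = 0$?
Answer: $\frac{35579}{215} \approx 165.48$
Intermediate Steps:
$A{\left(o \right)} = \frac{2 o}{-6 + o}$
$X{\left(F \right)} = \frac{140 + F}{\frac{22}{17} + F}$ ($X{\left(F \right)} = \frac{F + 140}{F + 2 \left(-11\right) \frac{1}{-6 - 11}} = \frac{140 + F}{F + 2 \left(-11\right) \frac{1}{-17}} = \frac{140 + F}{F + 2 \left(-11\right) \left(- \frac{1}{17}\right)} = \frac{140 + F}{F + \frac{22}{17}} = \frac{140 + F}{\frac{22}{17} + F}$)
$n{\left(N,u{\left(3,-7 \right)} \right)} + X{\left(24 \right)} = 159 + \frac{17 \left(140 + 24\right)}{22 + 17 \cdot 24} = 159 + 17 \frac{1}{22 + 408} \cdot 164 = 159 + 17 \cdot \frac{1}{430} \cdot 164 = 159 + \frac{1394}{215} = \frac{35579}{215}$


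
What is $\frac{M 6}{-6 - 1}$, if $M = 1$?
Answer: $- \frac{6}{7} \approx -0.85714$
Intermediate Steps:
$\frac{M 6}{-6 - 1} = \frac{1 \cdot 6}{-6 - 1} = \frac{6}{-7} = 6 \left(- \frac{1}{7}\right) = - \frac{6}{7}$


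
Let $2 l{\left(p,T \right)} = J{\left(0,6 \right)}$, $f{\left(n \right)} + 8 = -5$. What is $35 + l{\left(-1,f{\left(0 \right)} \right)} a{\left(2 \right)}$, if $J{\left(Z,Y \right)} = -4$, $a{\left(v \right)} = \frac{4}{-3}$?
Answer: $\frac{113}{3} \approx 37.667$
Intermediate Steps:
$a{\left(v \right)} = - \frac{4}{3}$ ($a{\left(v \right)} = 4 \left(- \frac{1}{3}\right) = - \frac{4}{3}$)
$f{\left(n \right)} = -13$ ($f{\left(n \right)} = -8 - 5 = -13$)
$l{\left(p,T \right)} = -2$ ($l{\left(p,T \right)} = \frac{1}{2} \left(-4\right) = -2$)
$35 + l{\left(-1,f{\left(0 \right)} \right)} a{\left(2 \right)} = 35 - - \frac{8}{3} = 35 + \frac{8}{3} = \frac{113}{3}$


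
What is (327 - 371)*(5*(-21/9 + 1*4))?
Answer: -1100/3 ≈ -366.67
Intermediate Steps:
(327 - 371)*(5*(-21/9 + 1*4)) = -220*(-21*⅑ + 4) = -220*(-7/3 + 4) = -220*5/3 = -44*25/3 = -1100/3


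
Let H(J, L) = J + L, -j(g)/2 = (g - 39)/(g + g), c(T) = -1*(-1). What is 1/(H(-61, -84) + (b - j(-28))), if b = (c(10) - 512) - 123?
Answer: -28/21745 ≈ -0.0012877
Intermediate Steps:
c(T) = 1
b = -634 (b = (1 - 512) - 123 = -511 - 123 = -634)
j(g) = -(-39 + g)/g (j(g) = -2*(g - 39)/(g + g) = -2*(-39 + g)/(2*g) = -2*(-39 + g)*1/(2*g) = -(-39 + g)/g)
1/(H(-61, -84) + (b - j(-28))) = 1/((-61 - 84) + (-634 - (39 - 1*(-28))/(-28))) = 1/(-145 + (-634 - (-1)*(39 + 28)/28)) = 1/(-145 + (-634 - (-1)*67/28)) = 1/(-145 + (-634 - 1*(-67/28))) = 1/(-145 + (-634 + 67/28)) = 1/(-145 - 17685/28) = 1/(-21745/28) = -28/21745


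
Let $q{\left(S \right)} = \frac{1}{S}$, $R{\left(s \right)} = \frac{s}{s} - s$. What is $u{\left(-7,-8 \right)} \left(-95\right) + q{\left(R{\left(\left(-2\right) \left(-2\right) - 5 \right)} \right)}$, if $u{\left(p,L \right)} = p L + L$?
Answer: $- \frac{9119}{2} \approx -4559.5$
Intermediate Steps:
$u{\left(p,L \right)} = L + L p$ ($u{\left(p,L \right)} = L p + L = L + L p$)
$R{\left(s \right)} = 1 - s$
$u{\left(-7,-8 \right)} \left(-95\right) + q{\left(R{\left(\left(-2\right) \left(-2\right) - 5 \right)} \right)} = - 8 \left(1 - 7\right) \left(-95\right) + \frac{1}{1 - \left(\left(-2\right) \left(-2\right) - 5\right)} = \left(-8\right) \left(-6\right) \left(-95\right) + \frac{1}{1 - \left(4 - 5\right)} = 48 \left(-95\right) + \frac{1}{1 - -1} = -4560 + \frac{1}{1 + 1} = -4560 + \frac{1}{2} = - \frac{9119}{2}$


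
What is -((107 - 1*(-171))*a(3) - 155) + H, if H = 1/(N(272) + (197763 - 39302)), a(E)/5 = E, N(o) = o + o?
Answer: -638405074/159005 ≈ -4015.0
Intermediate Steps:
N(o) = 2*o
a(E) = 5*E
H = 1/159005 (H = 1/(2*272 + (197763 - 39302)) = 1/(544 + 158461) = 1/159005 ≈ 6.2891e-6)
-((107 - 1*(-171))*a(3) - 155) + H = -((107 - 1*(-171))*(5*3) - 155) + 1/159005 = -((107 + 171)*15 - 155) + 1/159005 = -(278*15 - 155) + 1/159005 = -(4170 - 155) + 1/159005 = -1*4015 + 1/159005 = -4015 + 1/159005 = -638405074/159005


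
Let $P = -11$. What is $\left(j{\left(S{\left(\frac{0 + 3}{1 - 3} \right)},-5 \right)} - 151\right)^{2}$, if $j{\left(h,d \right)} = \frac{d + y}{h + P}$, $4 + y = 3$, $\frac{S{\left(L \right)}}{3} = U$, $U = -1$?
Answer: $\frac{1110916}{49} \approx 22672.0$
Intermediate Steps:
$S{\left(L \right)} = -3$ ($S{\left(L \right)} = 3 \left(-1\right) = -3$)
$y = -1$ ($y = -4 + 3 = -1$)
$j{\left(h,d \right)} = \frac{-1 + d}{-11 + h}$ ($j{\left(h,d \right)} = \frac{d - 1}{h - 11} = \frac{-1 + d}{-11 + h}$)
$\left(j{\left(S{\left(\frac{0 + 3}{1 - 3} \right)},-5 \right)} - 151\right)^{2} = \left(\frac{-1 - 5}{-11 - 3} - 151\right)^{2} = \left(\frac{1}{-14} \left(-6\right) - 151\right)^{2} = \left(\left(- \frac{1}{14}\right) \left(-6\right) - 151\right)^{2} = \left(\frac{3}{7} - 151\right)^{2} = \left(- \frac{1054}{7}\right)^{2} = \frac{1110916}{49}$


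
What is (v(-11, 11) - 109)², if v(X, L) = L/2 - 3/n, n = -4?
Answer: 168921/16 ≈ 10558.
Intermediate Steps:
v(X, L) = ¾ + L/2 (v(X, L) = L/2 - 3/(-4) = L*(½) - 3*(-¼) = L/2 + ¾ = ¾ + L/2)
(v(-11, 11) - 109)² = ((¾ + (½)*11) - 109)² = ((¾ + 11/2) - 109)² = (25/4 - 109)² = (-411/4)² = 168921/16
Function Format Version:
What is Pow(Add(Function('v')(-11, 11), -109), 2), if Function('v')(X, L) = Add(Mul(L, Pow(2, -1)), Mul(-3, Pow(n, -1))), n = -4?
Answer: Rational(168921, 16) ≈ 10558.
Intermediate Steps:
Function('v')(X, L) = Add(Rational(3, 4), Mul(Rational(1, 2), L)) (Function('v')(X, L) = Add(Mul(L, Pow(2, -1)), Mul(-3, Pow(-4, -1))) = Add(Mul(L, Rational(1, 2)), Mul(-3, Rational(-1, 4))) = Add(Mul(Rational(1, 2), L), Rational(3, 4)) = Add(Rational(3, 4), Mul(Rational(1, 2), L)))
Pow(Add(Function('v')(-11, 11), -109), 2) = Pow(Add(Add(Rational(3, 4), Mul(Rational(1, 2), 11)), -109), 2) = Pow(Add(Add(Rational(3, 4), Rational(11, 2)), -109), 2) = Pow(Add(Rational(25, 4), -109), 2) = Pow(Rational(-411, 4), 2) = Rational(168921, 16)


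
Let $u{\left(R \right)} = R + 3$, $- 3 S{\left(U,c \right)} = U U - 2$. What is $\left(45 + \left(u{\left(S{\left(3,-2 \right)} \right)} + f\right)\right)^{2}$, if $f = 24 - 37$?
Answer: $\frac{9604}{9} \approx 1067.1$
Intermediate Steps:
$S{\left(U,c \right)} = \frac{2}{3} - \frac{U^{2}}{3}$ ($S{\left(U,c \right)} = - \frac{U U - 2}{3} = - \frac{U^{2} - 2}{3} = - \frac{-2 + U^{2}}{3} = \frac{2}{3} - \frac{U^{2}}{3}$)
$f = -13$ ($f = 24 - 37 = -13$)
$u{\left(R \right)} = 3 + R$
$\left(45 + \left(u{\left(S{\left(3,-2 \right)} \right)} + f\right)\right)^{2} = \left(45 + \left(\left(3 + \left(\frac{2}{3} - \frac{3^{2}}{3}\right)\right) - 13\right)\right)^{2} = \left(45 + \left(\left(3 + \left(\frac{2}{3} - 3\right)\right) - 13\right)\right)^{2} = \left(45 + \left(\left(3 - \frac{7}{3}\right) - 13\right)\right)^{2} = \left(45 + \left(\frac{2}{3} - 13\right)\right)^{2} = \left(45 - \frac{37}{3}\right)^{2} = \left(\frac{98}{3}\right)^{2} = \frac{9604}{9}$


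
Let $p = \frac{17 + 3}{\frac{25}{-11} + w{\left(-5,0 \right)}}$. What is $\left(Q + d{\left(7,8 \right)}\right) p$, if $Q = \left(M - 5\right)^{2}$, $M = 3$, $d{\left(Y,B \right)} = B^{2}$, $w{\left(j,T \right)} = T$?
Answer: $- \frac{2992}{5} \approx -598.4$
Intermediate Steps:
$Q = 4$ ($Q = \left(3 - 5\right)^{2} = \left(-2\right)^{2} = 4$)
$p = - \frac{44}{5}$ ($p = \frac{17 + 3}{\frac{25}{-11} + 0} = \frac{20}{25 \left(- \frac{1}{11}\right) + 0} = \frac{20}{- \frac{25}{11} + 0} = \frac{20}{- \frac{25}{11}} = 20 \left(- \frac{11}{25}\right) = - \frac{44}{5} \approx -8.8$)
$\left(Q + d{\left(7,8 \right)}\right) p = \left(4 + 8^{2}\right) \left(- \frac{44}{5}\right) = \left(4 + 64\right) \left(- \frac{44}{5}\right) = 68 \left(- \frac{44}{5}\right) = - \frac{2992}{5}$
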